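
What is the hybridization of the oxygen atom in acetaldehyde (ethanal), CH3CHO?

The oxygen atom carries 1 σ bond and 2 lone pairs, plus one π bond, giving a steric number of 3, so it is sp2.

sp²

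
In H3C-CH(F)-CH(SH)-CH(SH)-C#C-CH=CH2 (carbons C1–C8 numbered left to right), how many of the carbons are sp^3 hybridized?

C1: sp3 ✓
C2: sp3 ✓
C3: sp3 ✓
C4: sp3 ✓
C5: sp
C6: sp
C7: sp2
C8: sp2
C1, C2, C3, C4 → 4 sp3 carbons.

4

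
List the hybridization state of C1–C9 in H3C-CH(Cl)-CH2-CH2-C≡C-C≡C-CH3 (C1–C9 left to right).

C1 has 4 σ bonds: steric number 4 → sp3.
C2 carries 4 σ bonds, giving a steric number of 4, so it is sp3.
C3 has 4 σ bonds: steric number 4 → sp3.
C4: 4 σ bonds — 4 electron domains, sp3.
C5: 2 σ bonds, plus two π bonds; 2 regions of electron density → sp.
C6 — 2 σ bonds, plus two π bonds. Steric number 2, so sp.
C7: 2 σ bonds, plus two π bonds — 2 electron domains, sp.
C8 carries 2 σ bonds, plus two π bonds, giving a steric number of 2, so it is sp.
C9 is sp3: 4 σ bonds, 4 electron-density regions.

C1 sp3, C2 sp3, C3 sp3, C4 sp3, C5 sp, C6 sp, C7 sp, C8 sp, C9 sp3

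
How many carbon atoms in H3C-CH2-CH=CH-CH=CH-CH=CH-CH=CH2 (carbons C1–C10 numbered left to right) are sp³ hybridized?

C1: sp3 ✓
C2: sp3 ✓
C3: sp2
C4: sp2
C5: sp2
C6: sp2
C7: sp2
C8: sp2
C9: sp2
C10: sp2
C1, C2 → 2 sp3 carbons.

2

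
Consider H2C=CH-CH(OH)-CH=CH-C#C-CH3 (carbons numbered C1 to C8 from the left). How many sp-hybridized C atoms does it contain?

C1: sp2
C2: sp2
C3: sp3
C4: sp2
C5: sp2
C6: sp ✓
C7: sp ✓
C8: sp3
C6, C7 → 2 sp carbons.

2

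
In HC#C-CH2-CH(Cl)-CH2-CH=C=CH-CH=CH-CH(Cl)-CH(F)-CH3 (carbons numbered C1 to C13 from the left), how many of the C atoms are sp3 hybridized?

6

C1: sp
C2: sp
C3: sp3 ✓
C4: sp3 ✓
C5: sp3 ✓
C6: sp2
C7: sp
C8: sp2
C9: sp2
C10: sp2
C11: sp3 ✓
C12: sp3 ✓
C13: sp3 ✓
C3, C4, C5, C11, C12, C13 → 6 sp3 carbons.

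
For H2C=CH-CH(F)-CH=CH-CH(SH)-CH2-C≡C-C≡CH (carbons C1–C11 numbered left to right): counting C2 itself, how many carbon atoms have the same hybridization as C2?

C2 is sp2 (one π bond).
C1: sp2 ✓
C2: sp2 ✓
C3: sp3
C4: sp2 ✓
C5: sp2 ✓
C6: sp3
C7: sp3
C8: sp
C9: sp
C10: sp
C11: sp
4 carbons are sp2.

4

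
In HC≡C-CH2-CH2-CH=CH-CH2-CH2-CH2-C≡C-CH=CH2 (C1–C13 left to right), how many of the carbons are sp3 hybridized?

C1: sp
C2: sp
C3: sp3 ✓
C4: sp3 ✓
C5: sp2
C6: sp2
C7: sp3 ✓
C8: sp3 ✓
C9: sp3 ✓
C10: sp
C11: sp
C12: sp2
C13: sp2
C3, C4, C7, C8, C9 → 5 sp3 carbons.

5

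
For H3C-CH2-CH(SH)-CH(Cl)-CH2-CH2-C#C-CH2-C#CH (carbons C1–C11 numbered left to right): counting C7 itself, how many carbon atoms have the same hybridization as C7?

4

C7 is sp (two π bonds).
C1: sp3
C2: sp3
C3: sp3
C4: sp3
C5: sp3
C6: sp3
C7: sp ✓
C8: sp ✓
C9: sp3
C10: sp ✓
C11: sp ✓
4 carbons are sp.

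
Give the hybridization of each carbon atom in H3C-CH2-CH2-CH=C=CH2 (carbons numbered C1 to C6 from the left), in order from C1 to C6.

C1 sp3, C2 sp3, C3 sp3, C4 sp2, C5 sp, C6 sp2

C1 (4 σ bonds) has steric number 4: sp3.
C2 — 4 σ bonds. Steric number 4, so sp3.
C3 — 4 σ bonds. Steric number 4, so sp3.
C4: 3 σ bonds, plus one π bond; 3 regions of electron density → sp2.
C5 is sp: 2 σ bonds, plus two π bonds, 2 electron-density regions.
C6 has 3 σ bonds, plus one π bond: steric number 3 → sp2.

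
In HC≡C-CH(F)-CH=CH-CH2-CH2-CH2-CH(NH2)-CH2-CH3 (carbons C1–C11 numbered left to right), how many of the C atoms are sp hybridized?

C1: sp ✓
C2: sp ✓
C3: sp3
C4: sp2
C5: sp2
C6: sp3
C7: sp3
C8: sp3
C9: sp3
C10: sp3
C11: sp3
C1, C2 → 2 sp carbons.

2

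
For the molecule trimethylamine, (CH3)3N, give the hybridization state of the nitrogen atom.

sp³

The nitrogen atom carries 3 σ bonds and 1 lone pair, giving a steric number of 4, so it is sp3.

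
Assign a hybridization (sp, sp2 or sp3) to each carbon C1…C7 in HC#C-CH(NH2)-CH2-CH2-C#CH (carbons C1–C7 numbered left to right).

C1 (2 σ bonds, plus two π bonds) has steric number 2: sp.
C2 — 2 σ bonds, plus two π bonds. Steric number 2, so sp.
C3 — 4 σ bonds. Steric number 4, so sp3.
C4 — 4 σ bonds. Steric number 4, so sp3.
C5 (4 σ bonds) has steric number 4: sp3.
C6 (2 σ bonds, plus two π bonds) has steric number 2: sp.
C7 — 2 σ bonds, plus two π bonds. Steric number 2, so sp.

C1 sp, C2 sp, C3 sp3, C4 sp3, C5 sp3, C6 sp, C7 sp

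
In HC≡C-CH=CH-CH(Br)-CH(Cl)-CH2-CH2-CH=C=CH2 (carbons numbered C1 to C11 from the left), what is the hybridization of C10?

C10 — 2 σ bonds, plus two π bonds. Steric number 2, so sp.

sp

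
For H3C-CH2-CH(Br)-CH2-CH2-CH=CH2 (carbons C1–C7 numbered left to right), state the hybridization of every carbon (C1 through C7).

C1 sp3, C2 sp3, C3 sp3, C4 sp3, C5 sp3, C6 sp2, C7 sp2

C1: 4 σ bonds — 4 electron domains, sp3.
C2 (4 σ bonds) has steric number 4: sp3.
C3 is sp3: 4 σ bonds, 4 electron-density regions.
C4 (4 σ bonds) has steric number 4: sp3.
C5: 4 σ bonds; 4 regions of electron density → sp3.
C6 is sp2: 3 σ bonds, plus one π bond, 3 electron-density regions.
C7 — 3 σ bonds, plus one π bond. Steric number 3, so sp2.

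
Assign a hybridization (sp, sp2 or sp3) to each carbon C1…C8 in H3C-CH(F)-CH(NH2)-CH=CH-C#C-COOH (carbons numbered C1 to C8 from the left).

C1 sp3, C2 sp3, C3 sp3, C4 sp2, C5 sp2, C6 sp, C7 sp, C8 sp2

C1 (4 σ bonds) has steric number 4: sp3.
C2: 4 σ bonds; 4 regions of electron density → sp3.
C3 — 4 σ bonds. Steric number 4, so sp3.
C4 is sp2: 3 σ bonds, plus one π bond, 3 electron-density regions.
C5 (3 σ bonds, plus one π bond) has steric number 3: sp2.
C6: 2 σ bonds, plus two π bonds; 2 regions of electron density → sp.
C7 has 2 σ bonds, plus two π bonds: steric number 2 → sp.
C8: 3 σ bonds, plus one π bond; 3 regions of electron density → sp2.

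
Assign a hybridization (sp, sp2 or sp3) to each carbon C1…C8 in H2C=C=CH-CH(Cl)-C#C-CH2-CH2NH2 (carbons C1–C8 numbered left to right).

C1 — 3 σ bonds, plus one π bond. Steric number 3, so sp2.
C2 (2 σ bonds, plus two π bonds) has steric number 2: sp.
C3 is sp2: 3 σ bonds, plus one π bond, 3 electron-density regions.
C4 is sp3: 4 σ bonds, 4 electron-density regions.
C5 has 2 σ bonds, plus two π bonds: steric number 2 → sp.
C6 carries 2 σ bonds, plus two π bonds, giving a steric number of 2, so it is sp.
C7: 4 σ bonds; 4 regions of electron density → sp3.
C8: 4 σ bonds; 4 regions of electron density → sp3.

C1 sp2, C2 sp, C3 sp2, C4 sp3, C5 sp, C6 sp, C7 sp3, C8 sp3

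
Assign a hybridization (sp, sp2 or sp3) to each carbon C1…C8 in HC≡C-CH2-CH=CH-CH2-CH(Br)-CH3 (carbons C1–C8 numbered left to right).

C1: 2 σ bonds, plus two π bonds — 2 electron domains, sp.
C2 — 2 σ bonds, plus two π bonds. Steric number 2, so sp.
C3 has 4 σ bonds: steric number 4 → sp3.
C4: 3 σ bonds, plus one π bond — 3 electron domains, sp2.
C5 — 3 σ bonds, plus one π bond. Steric number 3, so sp2.
C6: 4 σ bonds; 4 regions of electron density → sp3.
C7: 4 σ bonds — 4 electron domains, sp3.
C8: 4 σ bonds; 4 regions of electron density → sp3.

C1 sp, C2 sp, C3 sp3, C4 sp2, C5 sp2, C6 sp3, C7 sp3, C8 sp3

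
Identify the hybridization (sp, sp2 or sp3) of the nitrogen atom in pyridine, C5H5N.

sp^2

N has two σ bonds and one lone pair in the ring plane (steric number 3 → sp2); its p orbital contributes one electron to the aromatic π system via the C=N double bond.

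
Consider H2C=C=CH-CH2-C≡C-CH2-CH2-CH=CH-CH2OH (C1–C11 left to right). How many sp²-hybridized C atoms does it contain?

C1: sp2 ✓
C2: sp
C3: sp2 ✓
C4: sp3
C5: sp
C6: sp
C7: sp3
C8: sp3
C9: sp2 ✓
C10: sp2 ✓
C11: sp3
C1, C3, C9, C10 → 4 sp2 carbons.

4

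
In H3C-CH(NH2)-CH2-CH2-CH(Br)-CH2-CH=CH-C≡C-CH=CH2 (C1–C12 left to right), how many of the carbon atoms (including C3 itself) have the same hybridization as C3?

C3 is sp3 (only σ bonds).
C1: sp3 ✓
C2: sp3 ✓
C3: sp3 ✓
C4: sp3 ✓
C5: sp3 ✓
C6: sp3 ✓
C7: sp2
C8: sp2
C9: sp
C10: sp
C11: sp2
C12: sp2
6 carbons are sp3.

6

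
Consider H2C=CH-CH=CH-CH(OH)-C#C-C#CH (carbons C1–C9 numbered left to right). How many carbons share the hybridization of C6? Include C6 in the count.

C6 is sp (two π bonds).
C1: sp2
C2: sp2
C3: sp2
C4: sp2
C5: sp3
C6: sp ✓
C7: sp ✓
C8: sp ✓
C9: sp ✓
4 carbons are sp.

4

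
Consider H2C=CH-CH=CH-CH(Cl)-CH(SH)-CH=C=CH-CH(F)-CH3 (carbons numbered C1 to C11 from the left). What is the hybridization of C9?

sp²

C9 has 3 σ bonds, plus one π bond: steric number 3 → sp2.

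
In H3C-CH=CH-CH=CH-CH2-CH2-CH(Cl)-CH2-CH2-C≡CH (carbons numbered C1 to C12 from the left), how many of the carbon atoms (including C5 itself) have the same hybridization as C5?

4

C5 is sp2 (one π bond).
C1: sp3
C2: sp2 ✓
C3: sp2 ✓
C4: sp2 ✓
C5: sp2 ✓
C6: sp3
C7: sp3
C8: sp3
C9: sp3
C10: sp3
C11: sp
C12: sp
4 carbons are sp2.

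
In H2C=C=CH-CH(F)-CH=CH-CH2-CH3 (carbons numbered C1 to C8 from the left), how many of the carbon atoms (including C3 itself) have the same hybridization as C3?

C3 is sp2 (one π bond).
C1: sp2 ✓
C2: sp
C3: sp2 ✓
C4: sp3
C5: sp2 ✓
C6: sp2 ✓
C7: sp3
C8: sp3
4 carbons are sp2.

4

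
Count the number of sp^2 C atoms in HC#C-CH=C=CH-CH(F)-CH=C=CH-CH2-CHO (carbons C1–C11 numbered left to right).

C1: sp
C2: sp
C3: sp2 ✓
C4: sp
C5: sp2 ✓
C6: sp3
C7: sp2 ✓
C8: sp
C9: sp2 ✓
C10: sp3
C11: sp2 ✓
C3, C5, C7, C9, C11 → 5 sp2 carbons.

5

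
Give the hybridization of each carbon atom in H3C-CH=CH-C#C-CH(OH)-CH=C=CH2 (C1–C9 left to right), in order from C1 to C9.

C1 sp3, C2 sp2, C3 sp2, C4 sp, C5 sp, C6 sp3, C7 sp2, C8 sp, C9 sp2

C1 has 4 σ bonds: steric number 4 → sp3.
C2 carries 3 σ bonds, plus one π bond, giving a steric number of 3, so it is sp2.
C3 (3 σ bonds, plus one π bond) has steric number 3: sp2.
C4 (2 σ bonds, plus two π bonds) has steric number 2: sp.
C5 is sp: 2 σ bonds, plus two π bonds, 2 electron-density regions.
C6 is sp3: 4 σ bonds, 4 electron-density regions.
C7 — 3 σ bonds, plus one π bond. Steric number 3, so sp2.
C8 — 2 σ bonds, plus two π bonds. Steric number 2, so sp.
C9 has 3 σ bonds, plus one π bond: steric number 3 → sp2.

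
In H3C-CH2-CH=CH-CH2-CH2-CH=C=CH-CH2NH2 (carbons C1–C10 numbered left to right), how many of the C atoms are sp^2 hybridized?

4

C1: sp3
C2: sp3
C3: sp2 ✓
C4: sp2 ✓
C5: sp3
C6: sp3
C7: sp2 ✓
C8: sp
C9: sp2 ✓
C10: sp3
C3, C4, C7, C9 → 4 sp2 carbons.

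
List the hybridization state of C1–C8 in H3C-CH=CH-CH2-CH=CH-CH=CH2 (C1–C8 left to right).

C1: 4 σ bonds — 4 electron domains, sp3.
C2 — 3 σ bonds, plus one π bond. Steric number 3, so sp2.
C3 carries 3 σ bonds, plus one π bond, giving a steric number of 3, so it is sp2.
C4 — 4 σ bonds. Steric number 4, so sp3.
C5 — 3 σ bonds, plus one π bond. Steric number 3, so sp2.
C6 carries 3 σ bonds, plus one π bond, giving a steric number of 3, so it is sp2.
C7 is sp2: 3 σ bonds, plus one π bond, 3 electron-density regions.
C8: 3 σ bonds, plus one π bond; 3 regions of electron density → sp2.

C1 sp3, C2 sp2, C3 sp2, C4 sp3, C5 sp2, C6 sp2, C7 sp2, C8 sp2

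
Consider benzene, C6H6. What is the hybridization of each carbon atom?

Every ring carbon has three σ bonds and contributes one p electron to the aromatic π system.

sp²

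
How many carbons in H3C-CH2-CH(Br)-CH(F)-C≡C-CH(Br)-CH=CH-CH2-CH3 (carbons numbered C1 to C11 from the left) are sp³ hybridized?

C1: sp3 ✓
C2: sp3 ✓
C3: sp3 ✓
C4: sp3 ✓
C5: sp
C6: sp
C7: sp3 ✓
C8: sp2
C9: sp2
C10: sp3 ✓
C11: sp3 ✓
C1, C2, C3, C4, C7, C10, C11 → 7 sp3 carbons.

7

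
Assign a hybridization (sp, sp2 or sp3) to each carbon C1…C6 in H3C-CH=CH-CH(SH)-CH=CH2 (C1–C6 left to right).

C1 is sp3: 4 σ bonds, 4 electron-density regions.
C2 — 3 σ bonds, plus one π bond. Steric number 3, so sp2.
C3 is sp2: 3 σ bonds, plus one π bond, 3 electron-density regions.
C4: 4 σ bonds; 4 regions of electron density → sp3.
C5 has 3 σ bonds, plus one π bond: steric number 3 → sp2.
C6 (3 σ bonds, plus one π bond) has steric number 3: sp2.

C1 sp3, C2 sp2, C3 sp2, C4 sp3, C5 sp2, C6 sp2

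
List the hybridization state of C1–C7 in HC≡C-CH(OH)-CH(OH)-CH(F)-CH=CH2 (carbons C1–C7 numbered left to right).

C1: 2 σ bonds, plus two π bonds; 2 regions of electron density → sp.
C2 has 2 σ bonds, plus two π bonds: steric number 2 → sp.
C3 has 4 σ bonds: steric number 4 → sp3.
C4 — 4 σ bonds. Steric number 4, so sp3.
C5 (4 σ bonds) has steric number 4: sp3.
C6 carries 3 σ bonds, plus one π bond, giving a steric number of 3, so it is sp2.
C7 (3 σ bonds, plus one π bond) has steric number 3: sp2.

C1 sp, C2 sp, C3 sp3, C4 sp3, C5 sp3, C6 sp2, C7 sp2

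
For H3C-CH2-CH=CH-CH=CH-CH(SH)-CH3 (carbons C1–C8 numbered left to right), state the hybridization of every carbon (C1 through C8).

C1 (4 σ bonds) has steric number 4: sp3.
C2 is sp3: 4 σ bonds, 4 electron-density regions.
C3 (3 σ bonds, plus one π bond) has steric number 3: sp2.
C4: 3 σ bonds, plus one π bond — 3 electron domains, sp2.
C5 — 3 σ bonds, plus one π bond. Steric number 3, so sp2.
C6 (3 σ bonds, plus one π bond) has steric number 3: sp2.
C7 is sp3: 4 σ bonds, 4 electron-density regions.
C8 — 4 σ bonds. Steric number 4, so sp3.

C1 sp3, C2 sp3, C3 sp2, C4 sp2, C5 sp2, C6 sp2, C7 sp3, C8 sp3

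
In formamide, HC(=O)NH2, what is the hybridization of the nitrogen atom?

Amide resonance delocalises the N lone pair; N is planar sp2.

sp2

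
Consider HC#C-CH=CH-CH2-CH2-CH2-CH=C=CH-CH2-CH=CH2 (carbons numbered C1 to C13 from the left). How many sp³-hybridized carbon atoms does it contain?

C1: sp
C2: sp
C3: sp2
C4: sp2
C5: sp3 ✓
C6: sp3 ✓
C7: sp3 ✓
C8: sp2
C9: sp
C10: sp2
C11: sp3 ✓
C12: sp2
C13: sp2
C5, C6, C7, C11 → 4 sp3 carbons.

4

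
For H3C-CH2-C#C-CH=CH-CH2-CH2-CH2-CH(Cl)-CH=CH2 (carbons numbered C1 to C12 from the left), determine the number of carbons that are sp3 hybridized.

C1: sp3 ✓
C2: sp3 ✓
C3: sp
C4: sp
C5: sp2
C6: sp2
C7: sp3 ✓
C8: sp3 ✓
C9: sp3 ✓
C10: sp3 ✓
C11: sp2
C12: sp2
C1, C2, C7, C8, C9, C10 → 6 sp3 carbons.

6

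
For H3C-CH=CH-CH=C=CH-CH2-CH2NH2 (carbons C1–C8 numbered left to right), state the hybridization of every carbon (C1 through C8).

C1 sp3, C2 sp2, C3 sp2, C4 sp2, C5 sp, C6 sp2, C7 sp3, C8 sp3

C1 has 4 σ bonds: steric number 4 → sp3.
C2: 3 σ bonds, plus one π bond — 3 electron domains, sp2.
C3 is sp2: 3 σ bonds, plus one π bond, 3 electron-density regions.
C4: 3 σ bonds, plus one π bond; 3 regions of electron density → sp2.
C5 carries 2 σ bonds, plus two π bonds, giving a steric number of 2, so it is sp.
C6 — 3 σ bonds, plus one π bond. Steric number 3, so sp2.
C7 (4 σ bonds) has steric number 4: sp3.
C8: 4 σ bonds — 4 electron domains, sp3.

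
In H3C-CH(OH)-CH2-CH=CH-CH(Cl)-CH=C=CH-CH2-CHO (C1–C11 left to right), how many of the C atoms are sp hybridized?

C1: sp3
C2: sp3
C3: sp3
C4: sp2
C5: sp2
C6: sp3
C7: sp2
C8: sp ✓
C9: sp2
C10: sp3
C11: sp2
C8 → 1 sp carbon.

1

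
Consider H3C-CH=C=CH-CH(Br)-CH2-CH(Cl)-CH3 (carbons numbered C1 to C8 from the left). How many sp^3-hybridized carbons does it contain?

C1: sp3 ✓
C2: sp2
C3: sp
C4: sp2
C5: sp3 ✓
C6: sp3 ✓
C7: sp3 ✓
C8: sp3 ✓
C1, C5, C6, C7, C8 → 5 sp3 carbons.

5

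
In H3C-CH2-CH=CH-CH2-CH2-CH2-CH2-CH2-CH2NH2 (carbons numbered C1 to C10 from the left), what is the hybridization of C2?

sp³

C2: 4 σ bonds — 4 electron domains, sp3.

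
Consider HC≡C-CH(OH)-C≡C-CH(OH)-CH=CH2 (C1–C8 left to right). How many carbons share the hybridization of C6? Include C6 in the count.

2

C6 is sp3 (only σ bonds).
C1: sp
C2: sp
C3: sp3 ✓
C4: sp
C5: sp
C6: sp3 ✓
C7: sp2
C8: sp2
2 carbons are sp3.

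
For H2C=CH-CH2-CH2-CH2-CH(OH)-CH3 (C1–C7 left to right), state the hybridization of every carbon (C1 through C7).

C1 has 3 σ bonds, plus one π bond: steric number 3 → sp2.
C2 carries 3 σ bonds, plus one π bond, giving a steric number of 3, so it is sp2.
C3 (4 σ bonds) has steric number 4: sp3.
C4 is sp3: 4 σ bonds, 4 electron-density regions.
C5 — 4 σ bonds. Steric number 4, so sp3.
C6 is sp3: 4 σ bonds, 4 electron-density regions.
C7 carries 4 σ bonds, giving a steric number of 4, so it is sp3.

C1 sp2, C2 sp2, C3 sp3, C4 sp3, C5 sp3, C6 sp3, C7 sp3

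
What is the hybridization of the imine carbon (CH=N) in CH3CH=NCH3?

The imine carbon (CH=N) — 3 σ bonds, plus one π bond. Steric number 3, so sp2.

sp2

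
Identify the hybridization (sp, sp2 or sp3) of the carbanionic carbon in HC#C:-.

sp

One σ bond + one lone pair = steric number 2 → sp.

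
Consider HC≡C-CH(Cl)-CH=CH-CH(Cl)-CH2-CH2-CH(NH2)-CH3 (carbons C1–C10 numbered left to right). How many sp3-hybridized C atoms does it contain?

6

C1: sp
C2: sp
C3: sp3 ✓
C4: sp2
C5: sp2
C6: sp3 ✓
C7: sp3 ✓
C8: sp3 ✓
C9: sp3 ✓
C10: sp3 ✓
C3, C6, C7, C8, C9, C10 → 6 sp3 carbons.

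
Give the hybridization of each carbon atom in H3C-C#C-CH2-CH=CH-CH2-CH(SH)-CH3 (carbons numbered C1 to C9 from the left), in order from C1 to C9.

C1 (4 σ bonds) has steric number 4: sp3.
C2 is sp: 2 σ bonds, plus two π bonds, 2 electron-density regions.
C3 is sp: 2 σ bonds, plus two π bonds, 2 electron-density regions.
C4 — 4 σ bonds. Steric number 4, so sp3.
C5: 3 σ bonds, plus one π bond — 3 electron domains, sp2.
C6: 3 σ bonds, plus one π bond — 3 electron domains, sp2.
C7: 4 σ bonds; 4 regions of electron density → sp3.
C8 is sp3: 4 σ bonds, 4 electron-density regions.
C9: 4 σ bonds; 4 regions of electron density → sp3.

C1 sp3, C2 sp, C3 sp, C4 sp3, C5 sp2, C6 sp2, C7 sp3, C8 sp3, C9 sp3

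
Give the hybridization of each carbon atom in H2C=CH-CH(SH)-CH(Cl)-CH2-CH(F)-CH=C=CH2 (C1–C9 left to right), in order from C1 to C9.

C1 (3 σ bonds, plus one π bond) has steric number 3: sp2.
C2: 3 σ bonds, plus one π bond; 3 regions of electron density → sp2.
C3 carries 4 σ bonds, giving a steric number of 4, so it is sp3.
C4 carries 4 σ bonds, giving a steric number of 4, so it is sp3.
C5 carries 4 σ bonds, giving a steric number of 4, so it is sp3.
C6 is sp3: 4 σ bonds, 4 electron-density regions.
C7 (3 σ bonds, plus one π bond) has steric number 3: sp2.
C8 (2 σ bonds, plus two π bonds) has steric number 2: sp.
C9 is sp2: 3 σ bonds, plus one π bond, 3 electron-density regions.

C1 sp2, C2 sp2, C3 sp3, C4 sp3, C5 sp3, C6 sp3, C7 sp2, C8 sp, C9 sp2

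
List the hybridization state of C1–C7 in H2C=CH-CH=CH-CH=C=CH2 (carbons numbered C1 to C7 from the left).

C1 sp2, C2 sp2, C3 sp2, C4 sp2, C5 sp2, C6 sp, C7 sp2

C1: 3 σ bonds, plus one π bond; 3 regions of electron density → sp2.
C2 carries 3 σ bonds, plus one π bond, giving a steric number of 3, so it is sp2.
C3: 3 σ bonds, plus one π bond — 3 electron domains, sp2.
C4: 3 σ bonds, plus one π bond — 3 electron domains, sp2.
C5: 3 σ bonds, plus one π bond; 3 regions of electron density → sp2.
C6 has 2 σ bonds, plus two π bonds: steric number 2 → sp.
C7 has 3 σ bonds, plus one π bond: steric number 3 → sp2.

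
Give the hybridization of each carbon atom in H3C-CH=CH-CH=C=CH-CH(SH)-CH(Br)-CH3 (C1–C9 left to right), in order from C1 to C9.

C1 has 4 σ bonds: steric number 4 → sp3.
C2 carries 3 σ bonds, plus one π bond, giving a steric number of 3, so it is sp2.
C3 (3 σ bonds, plus one π bond) has steric number 3: sp2.
C4: 3 σ bonds, plus one π bond; 3 regions of electron density → sp2.
C5: 2 σ bonds, plus two π bonds; 2 regions of electron density → sp.
C6 — 3 σ bonds, plus one π bond. Steric number 3, so sp2.
C7 has 4 σ bonds: steric number 4 → sp3.
C8: 4 σ bonds — 4 electron domains, sp3.
C9 (4 σ bonds) has steric number 4: sp3.

C1 sp3, C2 sp2, C3 sp2, C4 sp2, C5 sp, C6 sp2, C7 sp3, C8 sp3, C9 sp3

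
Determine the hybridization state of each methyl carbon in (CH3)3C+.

Each methyl carbon has 4 σ bonds: steric number 4 → sp3.

sp3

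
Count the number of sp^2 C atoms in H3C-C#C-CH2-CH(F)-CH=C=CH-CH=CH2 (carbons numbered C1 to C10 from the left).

C1: sp3
C2: sp
C3: sp
C4: sp3
C5: sp3
C6: sp2 ✓
C7: sp
C8: sp2 ✓
C9: sp2 ✓
C10: sp2 ✓
C6, C8, C9, C10 → 4 sp2 carbons.

4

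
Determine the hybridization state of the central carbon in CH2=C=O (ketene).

sp

The central carbon carries 2 σ bonds, plus two π bonds, giving a steric number of 2, so it is sp.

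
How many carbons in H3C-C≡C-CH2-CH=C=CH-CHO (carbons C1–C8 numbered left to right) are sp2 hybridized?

3

C1: sp3
C2: sp
C3: sp
C4: sp3
C5: sp2 ✓
C6: sp
C7: sp2 ✓
C8: sp2 ✓
C5, C7, C8 → 3 sp2 carbons.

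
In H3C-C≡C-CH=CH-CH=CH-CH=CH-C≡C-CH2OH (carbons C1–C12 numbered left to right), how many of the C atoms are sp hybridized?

C1: sp3
C2: sp ✓
C3: sp ✓
C4: sp2
C5: sp2
C6: sp2
C7: sp2
C8: sp2
C9: sp2
C10: sp ✓
C11: sp ✓
C12: sp3
C2, C3, C10, C11 → 4 sp carbons.

4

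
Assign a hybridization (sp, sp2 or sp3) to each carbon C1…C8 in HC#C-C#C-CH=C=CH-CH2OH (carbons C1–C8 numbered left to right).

C1: 2 σ bonds, plus two π bonds — 2 electron domains, sp.
C2 (2 σ bonds, plus two π bonds) has steric number 2: sp.
C3 carries 2 σ bonds, plus two π bonds, giving a steric number of 2, so it is sp.
C4 has 2 σ bonds, plus two π bonds: steric number 2 → sp.
C5: 3 σ bonds, plus one π bond — 3 electron domains, sp2.
C6 has 2 σ bonds, plus two π bonds: steric number 2 → sp.
C7 has 3 σ bonds, plus one π bond: steric number 3 → sp2.
C8 — 4 σ bonds. Steric number 4, so sp3.

C1 sp, C2 sp, C3 sp, C4 sp, C5 sp2, C6 sp, C7 sp2, C8 sp3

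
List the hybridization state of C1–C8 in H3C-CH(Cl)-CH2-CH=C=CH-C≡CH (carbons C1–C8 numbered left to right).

C1 (4 σ bonds) has steric number 4: sp3.
C2 carries 4 σ bonds, giving a steric number of 4, so it is sp3.
C3: 4 σ bonds; 4 regions of electron density → sp3.
C4: 3 σ bonds, plus one π bond; 3 regions of electron density → sp2.
C5 (2 σ bonds, plus two π bonds) has steric number 2: sp.
C6 has 3 σ bonds, plus one π bond: steric number 3 → sp2.
C7: 2 σ bonds, plus two π bonds — 2 electron domains, sp.
C8 has 2 σ bonds, plus two π bonds: steric number 2 → sp.

C1 sp3, C2 sp3, C3 sp3, C4 sp2, C5 sp, C6 sp2, C7 sp, C8 sp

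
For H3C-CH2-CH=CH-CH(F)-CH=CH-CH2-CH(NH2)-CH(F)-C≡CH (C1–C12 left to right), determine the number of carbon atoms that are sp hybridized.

2

C1: sp3
C2: sp3
C3: sp2
C4: sp2
C5: sp3
C6: sp2
C7: sp2
C8: sp3
C9: sp3
C10: sp3
C11: sp ✓
C12: sp ✓
C11, C12 → 2 sp carbons.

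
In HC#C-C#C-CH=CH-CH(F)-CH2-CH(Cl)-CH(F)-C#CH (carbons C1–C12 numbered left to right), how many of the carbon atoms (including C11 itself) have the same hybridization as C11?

C11 is sp (two π bonds).
C1: sp ✓
C2: sp ✓
C3: sp ✓
C4: sp ✓
C5: sp2
C6: sp2
C7: sp3
C8: sp3
C9: sp3
C10: sp3
C11: sp ✓
C12: sp ✓
6 carbons are sp.

6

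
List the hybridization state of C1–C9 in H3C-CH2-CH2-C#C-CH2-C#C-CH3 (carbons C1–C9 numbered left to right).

C1 is sp3: 4 σ bonds, 4 electron-density regions.
C2 is sp3: 4 σ bonds, 4 electron-density regions.
C3 has 4 σ bonds: steric number 4 → sp3.
C4 carries 2 σ bonds, plus two π bonds, giving a steric number of 2, so it is sp.
C5 (2 σ bonds, plus two π bonds) has steric number 2: sp.
C6: 4 σ bonds — 4 electron domains, sp3.
C7 is sp: 2 σ bonds, plus two π bonds, 2 electron-density regions.
C8 — 2 σ bonds, plus two π bonds. Steric number 2, so sp.
C9 has 4 σ bonds: steric number 4 → sp3.

C1 sp3, C2 sp3, C3 sp3, C4 sp, C5 sp, C6 sp3, C7 sp, C8 sp, C9 sp3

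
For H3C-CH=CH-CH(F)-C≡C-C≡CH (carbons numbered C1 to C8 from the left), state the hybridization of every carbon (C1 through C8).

C1: 4 σ bonds; 4 regions of electron density → sp3.
C2: 3 σ bonds, plus one π bond — 3 electron domains, sp2.
C3 is sp2: 3 σ bonds, plus one π bond, 3 electron-density regions.
C4 — 4 σ bonds. Steric number 4, so sp3.
C5 is sp: 2 σ bonds, plus two π bonds, 2 electron-density regions.
C6 — 2 σ bonds, plus two π bonds. Steric number 2, so sp.
C7 — 2 σ bonds, plus two π bonds. Steric number 2, so sp.
C8: 2 σ bonds, plus two π bonds; 2 regions of electron density → sp.

C1 sp3, C2 sp2, C3 sp2, C4 sp3, C5 sp, C6 sp, C7 sp, C8 sp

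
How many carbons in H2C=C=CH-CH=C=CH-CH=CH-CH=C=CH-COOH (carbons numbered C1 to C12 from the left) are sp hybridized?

3

C1: sp2
C2: sp ✓
C3: sp2
C4: sp2
C5: sp ✓
C6: sp2
C7: sp2
C8: sp2
C9: sp2
C10: sp ✓
C11: sp2
C12: sp2
C2, C5, C10 → 3 sp carbons.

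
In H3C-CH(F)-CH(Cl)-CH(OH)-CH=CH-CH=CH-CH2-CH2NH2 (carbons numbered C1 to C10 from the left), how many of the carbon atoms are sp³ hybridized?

6

C1: sp3 ✓
C2: sp3 ✓
C3: sp3 ✓
C4: sp3 ✓
C5: sp2
C6: sp2
C7: sp2
C8: sp2
C9: sp3 ✓
C10: sp3 ✓
C1, C2, C3, C4, C9, C10 → 6 sp3 carbons.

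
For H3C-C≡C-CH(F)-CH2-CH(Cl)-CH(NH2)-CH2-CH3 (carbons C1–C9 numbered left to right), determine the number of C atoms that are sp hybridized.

2

C1: sp3
C2: sp ✓
C3: sp ✓
C4: sp3
C5: sp3
C6: sp3
C7: sp3
C8: sp3
C9: sp3
C2, C3 → 2 sp carbons.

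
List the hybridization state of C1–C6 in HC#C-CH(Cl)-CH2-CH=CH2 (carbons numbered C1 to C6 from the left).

C1 (2 σ bonds, plus two π bonds) has steric number 2: sp.
C2 — 2 σ bonds, plus two π bonds. Steric number 2, so sp.
C3: 4 σ bonds — 4 electron domains, sp3.
C4: 4 σ bonds; 4 regions of electron density → sp3.
C5: 3 σ bonds, plus one π bond; 3 regions of electron density → sp2.
C6 is sp2: 3 σ bonds, plus one π bond, 3 electron-density regions.

C1 sp, C2 sp, C3 sp3, C4 sp3, C5 sp2, C6 sp2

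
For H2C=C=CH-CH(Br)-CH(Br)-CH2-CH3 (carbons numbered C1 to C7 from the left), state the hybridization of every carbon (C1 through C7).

C1 is sp2: 3 σ bonds, plus one π bond, 3 electron-density regions.
C2 is sp: 2 σ bonds, plus two π bonds, 2 electron-density regions.
C3 has 3 σ bonds, plus one π bond: steric number 3 → sp2.
C4 — 4 σ bonds. Steric number 4, so sp3.
C5 has 4 σ bonds: steric number 4 → sp3.
C6: 4 σ bonds — 4 electron domains, sp3.
C7: 4 σ bonds — 4 electron domains, sp3.

C1 sp2, C2 sp, C3 sp2, C4 sp3, C5 sp3, C6 sp3, C7 sp3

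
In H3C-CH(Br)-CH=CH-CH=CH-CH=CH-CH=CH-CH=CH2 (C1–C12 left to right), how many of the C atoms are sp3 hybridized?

C1: sp3 ✓
C2: sp3 ✓
C3: sp2
C4: sp2
C5: sp2
C6: sp2
C7: sp2
C8: sp2
C9: sp2
C10: sp2
C11: sp2
C12: sp2
C1, C2 → 2 sp3 carbons.

2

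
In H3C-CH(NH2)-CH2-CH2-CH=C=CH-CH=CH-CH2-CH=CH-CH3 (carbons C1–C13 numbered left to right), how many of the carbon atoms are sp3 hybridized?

6

C1: sp3 ✓
C2: sp3 ✓
C3: sp3 ✓
C4: sp3 ✓
C5: sp2
C6: sp
C7: sp2
C8: sp2
C9: sp2
C10: sp3 ✓
C11: sp2
C12: sp2
C13: sp3 ✓
C1, C2, C3, C4, C10, C13 → 6 sp3 carbons.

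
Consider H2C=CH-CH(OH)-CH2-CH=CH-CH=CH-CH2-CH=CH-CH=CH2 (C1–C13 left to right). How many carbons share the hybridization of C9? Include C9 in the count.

C9 is sp3 (only σ bonds).
C1: sp2
C2: sp2
C3: sp3 ✓
C4: sp3 ✓
C5: sp2
C6: sp2
C7: sp2
C8: sp2
C9: sp3 ✓
C10: sp2
C11: sp2
C12: sp2
C13: sp2
3 carbons are sp3.

3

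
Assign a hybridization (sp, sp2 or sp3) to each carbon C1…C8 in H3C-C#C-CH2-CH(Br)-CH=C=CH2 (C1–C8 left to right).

C1: 4 σ bonds; 4 regions of electron density → sp3.
C2 has 2 σ bonds, plus two π bonds: steric number 2 → sp.
C3: 2 σ bonds, plus two π bonds — 2 electron domains, sp.
C4: 4 σ bonds; 4 regions of electron density → sp3.
C5: 4 σ bonds; 4 regions of electron density → sp3.
C6 is sp2: 3 σ bonds, plus one π bond, 3 electron-density regions.
C7 — 2 σ bonds, plus two π bonds. Steric number 2, so sp.
C8: 3 σ bonds, plus one π bond; 3 regions of electron density → sp2.

C1 sp3, C2 sp, C3 sp, C4 sp3, C5 sp3, C6 sp2, C7 sp, C8 sp2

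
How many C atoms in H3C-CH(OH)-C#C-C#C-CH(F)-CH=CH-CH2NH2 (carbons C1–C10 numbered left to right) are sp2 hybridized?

2

C1: sp3
C2: sp3
C3: sp
C4: sp
C5: sp
C6: sp
C7: sp3
C8: sp2 ✓
C9: sp2 ✓
C10: sp3
C8, C9 → 2 sp2 carbons.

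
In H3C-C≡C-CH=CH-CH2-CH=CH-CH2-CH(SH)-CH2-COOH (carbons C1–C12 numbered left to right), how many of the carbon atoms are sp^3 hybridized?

C1: sp3 ✓
C2: sp
C3: sp
C4: sp2
C5: sp2
C6: sp3 ✓
C7: sp2
C8: sp2
C9: sp3 ✓
C10: sp3 ✓
C11: sp3 ✓
C12: sp2
C1, C6, C9, C10, C11 → 5 sp3 carbons.

5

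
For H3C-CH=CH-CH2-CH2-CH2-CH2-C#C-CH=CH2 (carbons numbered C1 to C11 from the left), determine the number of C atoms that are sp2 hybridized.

4

C1: sp3
C2: sp2 ✓
C3: sp2 ✓
C4: sp3
C5: sp3
C6: sp3
C7: sp3
C8: sp
C9: sp
C10: sp2 ✓
C11: sp2 ✓
C2, C3, C10, C11 → 4 sp2 carbons.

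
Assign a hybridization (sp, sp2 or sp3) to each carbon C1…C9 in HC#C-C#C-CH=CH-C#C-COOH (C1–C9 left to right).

C1 sp, C2 sp, C3 sp, C4 sp, C5 sp2, C6 sp2, C7 sp, C8 sp, C9 sp2

C1 (2 σ bonds, plus two π bonds) has steric number 2: sp.
C2: 2 σ bonds, plus two π bonds — 2 electron domains, sp.
C3 (2 σ bonds, plus two π bonds) has steric number 2: sp.
C4: 2 σ bonds, plus two π bonds; 2 regions of electron density → sp.
C5: 3 σ bonds, plus one π bond — 3 electron domains, sp2.
C6: 3 σ bonds, plus one π bond; 3 regions of electron density → sp2.
C7 is sp: 2 σ bonds, plus two π bonds, 2 electron-density regions.
C8 — 2 σ bonds, plus two π bonds. Steric number 2, so sp.
C9 carries 3 σ bonds, plus one π bond, giving a steric number of 3, so it is sp2.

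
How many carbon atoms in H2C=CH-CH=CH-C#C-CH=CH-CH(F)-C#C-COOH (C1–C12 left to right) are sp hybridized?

4

C1: sp2
C2: sp2
C3: sp2
C4: sp2
C5: sp ✓
C6: sp ✓
C7: sp2
C8: sp2
C9: sp3
C10: sp ✓
C11: sp ✓
C12: sp2
C5, C6, C10, C11 → 4 sp carbons.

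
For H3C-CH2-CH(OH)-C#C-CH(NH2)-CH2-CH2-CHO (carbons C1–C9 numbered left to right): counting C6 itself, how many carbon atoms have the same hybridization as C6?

C6 is sp3 (only σ bonds).
C1: sp3 ✓
C2: sp3 ✓
C3: sp3 ✓
C4: sp
C5: sp
C6: sp3 ✓
C7: sp3 ✓
C8: sp3 ✓
C9: sp2
6 carbons are sp3.

6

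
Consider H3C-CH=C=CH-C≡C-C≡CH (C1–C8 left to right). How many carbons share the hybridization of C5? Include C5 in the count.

C5 is sp (two π bonds).
C1: sp3
C2: sp2
C3: sp ✓
C4: sp2
C5: sp ✓
C6: sp ✓
C7: sp ✓
C8: sp ✓
5 carbons are sp.

5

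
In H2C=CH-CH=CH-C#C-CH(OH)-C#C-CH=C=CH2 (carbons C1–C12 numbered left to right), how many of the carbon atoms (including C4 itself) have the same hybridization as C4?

6

C4 is sp2 (one π bond).
C1: sp2 ✓
C2: sp2 ✓
C3: sp2 ✓
C4: sp2 ✓
C5: sp
C6: sp
C7: sp3
C8: sp
C9: sp
C10: sp2 ✓
C11: sp
C12: sp2 ✓
6 carbons are sp2.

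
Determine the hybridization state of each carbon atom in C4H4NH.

Each carbon atom: 3 σ bonds, plus one π bond — 3 electron domains, sp2.

sp²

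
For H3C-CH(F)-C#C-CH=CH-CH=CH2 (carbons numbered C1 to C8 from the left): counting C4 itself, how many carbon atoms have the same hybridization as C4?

2

C4 is sp (two π bonds).
C1: sp3
C2: sp3
C3: sp ✓
C4: sp ✓
C5: sp2
C6: sp2
C7: sp2
C8: sp2
2 carbons are sp.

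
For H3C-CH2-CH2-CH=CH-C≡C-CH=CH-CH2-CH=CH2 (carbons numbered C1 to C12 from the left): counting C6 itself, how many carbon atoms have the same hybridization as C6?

C6 is sp (two π bonds).
C1: sp3
C2: sp3
C3: sp3
C4: sp2
C5: sp2
C6: sp ✓
C7: sp ✓
C8: sp2
C9: sp2
C10: sp3
C11: sp2
C12: sp2
2 carbons are sp.

2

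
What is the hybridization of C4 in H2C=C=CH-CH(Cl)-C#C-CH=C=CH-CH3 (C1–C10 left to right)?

sp3

C4 carries 4 σ bonds, giving a steric number of 4, so it is sp3.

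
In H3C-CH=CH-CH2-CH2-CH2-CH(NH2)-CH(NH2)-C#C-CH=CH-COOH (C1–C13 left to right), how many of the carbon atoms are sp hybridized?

C1: sp3
C2: sp2
C3: sp2
C4: sp3
C5: sp3
C6: sp3
C7: sp3
C8: sp3
C9: sp ✓
C10: sp ✓
C11: sp2
C12: sp2
C13: sp2
C9, C10 → 2 sp carbons.

2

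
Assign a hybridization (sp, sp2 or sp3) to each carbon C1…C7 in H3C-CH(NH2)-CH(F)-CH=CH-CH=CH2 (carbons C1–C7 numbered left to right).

C1 sp3, C2 sp3, C3 sp3, C4 sp2, C5 sp2, C6 sp2, C7 sp2

C1 has 4 σ bonds: steric number 4 → sp3.
C2 carries 4 σ bonds, giving a steric number of 4, so it is sp3.
C3: 4 σ bonds; 4 regions of electron density → sp3.
C4: 3 σ bonds, plus one π bond; 3 regions of electron density → sp2.
C5: 3 σ bonds, plus one π bond — 3 electron domains, sp2.
C6 — 3 σ bonds, plus one π bond. Steric number 3, so sp2.
C7 — 3 σ bonds, plus one π bond. Steric number 3, so sp2.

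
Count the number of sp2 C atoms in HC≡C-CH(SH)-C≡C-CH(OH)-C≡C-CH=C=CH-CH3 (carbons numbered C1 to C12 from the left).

C1: sp
C2: sp
C3: sp3
C4: sp
C5: sp
C6: sp3
C7: sp
C8: sp
C9: sp2 ✓
C10: sp
C11: sp2 ✓
C12: sp3
C9, C11 → 2 sp2 carbons.

2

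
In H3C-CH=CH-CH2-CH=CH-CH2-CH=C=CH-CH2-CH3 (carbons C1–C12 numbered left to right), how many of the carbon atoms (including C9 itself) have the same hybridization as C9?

C9 is sp (two π bonds).
C1: sp3
C2: sp2
C3: sp2
C4: sp3
C5: sp2
C6: sp2
C7: sp3
C8: sp2
C9: sp ✓
C10: sp2
C11: sp3
C12: sp3
1 carbon is sp.

1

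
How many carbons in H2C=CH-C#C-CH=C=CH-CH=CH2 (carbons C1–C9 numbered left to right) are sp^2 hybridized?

C1: sp2 ✓
C2: sp2 ✓
C3: sp
C4: sp
C5: sp2 ✓
C6: sp
C7: sp2 ✓
C8: sp2 ✓
C9: sp2 ✓
C1, C2, C5, C7, C8, C9 → 6 sp2 carbons.

6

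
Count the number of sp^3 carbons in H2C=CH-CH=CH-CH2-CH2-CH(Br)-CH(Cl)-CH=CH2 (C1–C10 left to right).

4

C1: sp2
C2: sp2
C3: sp2
C4: sp2
C5: sp3 ✓
C6: sp3 ✓
C7: sp3 ✓
C8: sp3 ✓
C9: sp2
C10: sp2
C5, C6, C7, C8 → 4 sp3 carbons.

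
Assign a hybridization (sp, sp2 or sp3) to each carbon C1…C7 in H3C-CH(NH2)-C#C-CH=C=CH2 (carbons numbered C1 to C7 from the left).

C1 has 4 σ bonds: steric number 4 → sp3.
C2 carries 4 σ bonds, giving a steric number of 4, so it is sp3.
C3 is sp: 2 σ bonds, plus two π bonds, 2 electron-density regions.
C4 has 2 σ bonds, plus two π bonds: steric number 2 → sp.
C5 is sp2: 3 σ bonds, plus one π bond, 3 electron-density regions.
C6 (2 σ bonds, plus two π bonds) has steric number 2: sp.
C7: 3 σ bonds, plus one π bond; 3 regions of electron density → sp2.

C1 sp3, C2 sp3, C3 sp, C4 sp, C5 sp2, C6 sp, C7 sp2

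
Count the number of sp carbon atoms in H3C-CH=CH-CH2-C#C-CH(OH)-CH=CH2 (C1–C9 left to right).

2

C1: sp3
C2: sp2
C3: sp2
C4: sp3
C5: sp ✓
C6: sp ✓
C7: sp3
C8: sp2
C9: sp2
C5, C6 → 2 sp carbons.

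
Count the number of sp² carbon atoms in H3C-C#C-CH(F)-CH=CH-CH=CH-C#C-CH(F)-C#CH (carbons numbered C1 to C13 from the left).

C1: sp3
C2: sp
C3: sp
C4: sp3
C5: sp2 ✓
C6: sp2 ✓
C7: sp2 ✓
C8: sp2 ✓
C9: sp
C10: sp
C11: sp3
C12: sp
C13: sp
C5, C6, C7, C8 → 4 sp2 carbons.

4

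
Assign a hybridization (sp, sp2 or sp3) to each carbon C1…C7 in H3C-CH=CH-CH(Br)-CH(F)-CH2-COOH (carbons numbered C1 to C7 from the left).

C1: 4 σ bonds; 4 regions of electron density → sp3.
C2 has 3 σ bonds, plus one π bond: steric number 3 → sp2.
C3: 3 σ bonds, plus one π bond; 3 regions of electron density → sp2.
C4 (4 σ bonds) has steric number 4: sp3.
C5 is sp3: 4 σ bonds, 4 electron-density regions.
C6 carries 4 σ bonds, giving a steric number of 4, so it is sp3.
C7 (3 σ bonds, plus one π bond) has steric number 3: sp2.

C1 sp3, C2 sp2, C3 sp2, C4 sp3, C5 sp3, C6 sp3, C7 sp2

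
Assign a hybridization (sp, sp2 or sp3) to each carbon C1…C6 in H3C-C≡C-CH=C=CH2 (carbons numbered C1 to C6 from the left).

C1 sp3, C2 sp, C3 sp, C4 sp2, C5 sp, C6 sp2

C1 carries 4 σ bonds, giving a steric number of 4, so it is sp3.
C2: 2 σ bonds, plus two π bonds — 2 electron domains, sp.
C3 carries 2 σ bonds, plus two π bonds, giving a steric number of 2, so it is sp.
C4 has 3 σ bonds, plus one π bond: steric number 3 → sp2.
C5: 2 σ bonds, plus two π bonds — 2 electron domains, sp.
C6 — 3 σ bonds, plus one π bond. Steric number 3, so sp2.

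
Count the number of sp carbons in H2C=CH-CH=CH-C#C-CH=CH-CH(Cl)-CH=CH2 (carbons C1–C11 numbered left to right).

2

C1: sp2
C2: sp2
C3: sp2
C4: sp2
C5: sp ✓
C6: sp ✓
C7: sp2
C8: sp2
C9: sp3
C10: sp2
C11: sp2
C5, C6 → 2 sp carbons.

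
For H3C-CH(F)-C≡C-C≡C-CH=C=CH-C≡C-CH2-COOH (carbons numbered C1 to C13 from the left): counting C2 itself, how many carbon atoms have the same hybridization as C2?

3

C2 is sp3 (only σ bonds).
C1: sp3 ✓
C2: sp3 ✓
C3: sp
C4: sp
C5: sp
C6: sp
C7: sp2
C8: sp
C9: sp2
C10: sp
C11: sp
C12: sp3 ✓
C13: sp2
3 carbons are sp3.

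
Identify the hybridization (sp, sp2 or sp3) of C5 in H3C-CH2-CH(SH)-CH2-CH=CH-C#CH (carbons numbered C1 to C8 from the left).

C5 has 3 σ bonds, plus one π bond: steric number 3 → sp2.

sp²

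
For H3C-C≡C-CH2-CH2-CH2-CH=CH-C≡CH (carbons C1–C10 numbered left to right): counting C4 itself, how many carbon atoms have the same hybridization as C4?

C4 is sp3 (only σ bonds).
C1: sp3 ✓
C2: sp
C3: sp
C4: sp3 ✓
C5: sp3 ✓
C6: sp3 ✓
C7: sp2
C8: sp2
C9: sp
C10: sp
4 carbons are sp3.

4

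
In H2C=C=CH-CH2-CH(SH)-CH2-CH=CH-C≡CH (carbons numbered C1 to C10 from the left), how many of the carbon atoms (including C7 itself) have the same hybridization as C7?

C7 is sp2 (one π bond).
C1: sp2 ✓
C2: sp
C3: sp2 ✓
C4: sp3
C5: sp3
C6: sp3
C7: sp2 ✓
C8: sp2 ✓
C9: sp
C10: sp
4 carbons are sp2.

4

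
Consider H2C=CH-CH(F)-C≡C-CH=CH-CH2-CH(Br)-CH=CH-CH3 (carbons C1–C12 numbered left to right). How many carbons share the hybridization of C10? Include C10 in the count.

C10 is sp2 (one π bond).
C1: sp2 ✓
C2: sp2 ✓
C3: sp3
C4: sp
C5: sp
C6: sp2 ✓
C7: sp2 ✓
C8: sp3
C9: sp3
C10: sp2 ✓
C11: sp2 ✓
C12: sp3
6 carbons are sp2.

6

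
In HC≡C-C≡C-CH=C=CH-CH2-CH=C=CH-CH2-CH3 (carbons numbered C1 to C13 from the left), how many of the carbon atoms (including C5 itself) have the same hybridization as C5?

C5 is sp2 (one π bond).
C1: sp
C2: sp
C3: sp
C4: sp
C5: sp2 ✓
C6: sp
C7: sp2 ✓
C8: sp3
C9: sp2 ✓
C10: sp
C11: sp2 ✓
C12: sp3
C13: sp3
4 carbons are sp2.

4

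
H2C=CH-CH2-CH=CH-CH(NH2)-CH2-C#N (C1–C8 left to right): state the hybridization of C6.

C6 is sp3: 4 σ bonds, 4 electron-density regions.

sp^3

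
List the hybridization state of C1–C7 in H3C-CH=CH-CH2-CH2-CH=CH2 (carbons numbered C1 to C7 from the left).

C1 sp3, C2 sp2, C3 sp2, C4 sp3, C5 sp3, C6 sp2, C7 sp2

C1 — 4 σ bonds. Steric number 4, so sp3.
C2 (3 σ bonds, plus one π bond) has steric number 3: sp2.
C3 — 3 σ bonds, plus one π bond. Steric number 3, so sp2.
C4 carries 4 σ bonds, giving a steric number of 4, so it is sp3.
C5 is sp3: 4 σ bonds, 4 electron-density regions.
C6 — 3 σ bonds, plus one π bond. Steric number 3, so sp2.
C7 carries 3 σ bonds, plus one π bond, giving a steric number of 3, so it is sp2.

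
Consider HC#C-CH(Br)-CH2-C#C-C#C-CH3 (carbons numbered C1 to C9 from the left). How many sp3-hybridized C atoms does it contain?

3

C1: sp
C2: sp
C3: sp3 ✓
C4: sp3 ✓
C5: sp
C6: sp
C7: sp
C8: sp
C9: sp3 ✓
C3, C4, C9 → 3 sp3 carbons.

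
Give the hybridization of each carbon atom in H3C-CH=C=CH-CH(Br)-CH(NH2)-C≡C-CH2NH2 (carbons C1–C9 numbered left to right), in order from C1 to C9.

C1: 4 σ bonds; 4 regions of electron density → sp3.
C2 carries 3 σ bonds, plus one π bond, giving a steric number of 3, so it is sp2.
C3: 2 σ bonds, plus two π bonds — 2 electron domains, sp.
C4 carries 3 σ bonds, plus one π bond, giving a steric number of 3, so it is sp2.
C5 is sp3: 4 σ bonds, 4 electron-density regions.
C6: 4 σ bonds; 4 regions of electron density → sp3.
C7 is sp: 2 σ bonds, plus two π bonds, 2 electron-density regions.
C8: 2 σ bonds, plus two π bonds; 2 regions of electron density → sp.
C9 has 4 σ bonds: steric number 4 → sp3.

C1 sp3, C2 sp2, C3 sp, C4 sp2, C5 sp3, C6 sp3, C7 sp, C8 sp, C9 sp3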